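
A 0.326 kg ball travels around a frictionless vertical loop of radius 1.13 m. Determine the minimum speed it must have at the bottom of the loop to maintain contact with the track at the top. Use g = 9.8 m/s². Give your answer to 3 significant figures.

At the top: mg = mv_top²/r ⇒ v_top² = gr = 11.07 m²/s²
Energy from bottom to top (height 2r): ½mv_bot² = ½mv_top² + mg(2r)
v_bot² = gr + 4gr = 5gr = 55.37
v_bot = √(5gr) = 7.441 m/s

v = 7.44 m/s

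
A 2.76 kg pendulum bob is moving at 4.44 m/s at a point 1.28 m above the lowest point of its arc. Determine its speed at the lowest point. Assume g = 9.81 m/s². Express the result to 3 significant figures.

v = 6.70 m/s

Equating total energy at the two states: ½mv₀² + mgh = ½mv²
v² = v₀² + 2gh = (4.44)² + 2(9.81)(1.28) = 44.827
v = √44.827 = 6.695 m/s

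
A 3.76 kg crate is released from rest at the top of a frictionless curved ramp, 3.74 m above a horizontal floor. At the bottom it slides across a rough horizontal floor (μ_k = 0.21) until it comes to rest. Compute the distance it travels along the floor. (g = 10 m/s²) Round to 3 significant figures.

d = 17.8 m

Energy bookkeeping (friction removes W_f = μ_k N d):
At rest all PE has been dissipated by friction: mgh = μ_k m g d
d = h/μ_k = 3.74/0.21 = 17.81 m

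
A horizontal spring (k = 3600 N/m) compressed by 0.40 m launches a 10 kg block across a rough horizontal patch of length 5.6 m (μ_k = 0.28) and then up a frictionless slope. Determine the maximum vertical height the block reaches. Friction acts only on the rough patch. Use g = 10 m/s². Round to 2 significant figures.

Spring energy: E₀ = ½kx² = ½(3600)(0.40)² = 288.00 J
Friction: W_f = μ_k mg d = (0.28)(10)(10)(5.6) = 156.8 J
Energy at base of ramp: E = 288.00 − 156.8 = 131.20 J
At max height all remaining energy is PE: mgh = E ⇒ h = E/(mg) = 131.20/(10 × 10) = 1.312 m

h = 1.3 m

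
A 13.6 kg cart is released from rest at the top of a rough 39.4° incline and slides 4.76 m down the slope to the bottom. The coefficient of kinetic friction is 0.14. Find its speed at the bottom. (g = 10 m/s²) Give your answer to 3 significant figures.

v = 7.08 m/s

Taking the bottom as reference, mgh = ½mv² + μ_k N L with h = L sinθ, N = mg cosθ:
mgh = mgL sinθ = (13.6)(10)(4.76)sin39.4° = 410.90 J
W_f = μ_k mg cosθ · L = (0.14)(13.6)(10)cos39.4°·4.76 = 70.03 J
½mv² = 410.90 − 70.03 = 340.87 J
v = √(2 × 340.87/13.6) = 7.080 m/s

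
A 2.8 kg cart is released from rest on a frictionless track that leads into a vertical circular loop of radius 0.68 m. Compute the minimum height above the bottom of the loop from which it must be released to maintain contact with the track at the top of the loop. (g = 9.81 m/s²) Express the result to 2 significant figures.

h = 1.7 m

At the top, for minimum speed gravity alone supplies the centripetal force: mg = mv_top²/r ⇒ v_top² = gr = 6.671 m²/s²
Energy conservation from release height h to the top (height 2r): mgh = ½mv_top² + mg(2r)
h = v_top²/(2g) + 2r = r/2 + 2r = 5r/2 = 1.700 m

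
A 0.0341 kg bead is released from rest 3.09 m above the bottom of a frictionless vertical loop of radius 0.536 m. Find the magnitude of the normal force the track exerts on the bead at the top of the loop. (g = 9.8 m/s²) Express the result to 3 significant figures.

Energy from release to top (height 2r): mgh = ½mv_top² + mg(2r)
v_top² = 2g(h − 2r) = 2(9.8)(3.09 − 1.072) = 39.553 m²/s²
At the top, both N and weight point toward the centre: N + mg = mv_top²/r
N = m(v_top²/r − g) = 0.0341(39.553/0.536 − 9.8) = 2.182 N

N = 2.18 N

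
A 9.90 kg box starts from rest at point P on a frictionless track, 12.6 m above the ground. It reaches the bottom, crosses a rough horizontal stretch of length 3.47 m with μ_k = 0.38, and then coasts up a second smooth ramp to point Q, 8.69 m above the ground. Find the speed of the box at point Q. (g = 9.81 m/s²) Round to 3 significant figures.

Energy at P: mgh₁ = (9.90)(9.81)(12.6) = 1223.7 J
Friction loss: W_f = μ_k mg d = 128.1 J
At Q: ½mv² + mgh₂ = mgh₁ − W_f
½mv² = 1223.7 − 128.1 − 843.96 = 251.67 J
v = √(2 × 251.67/9.90) = 7.130 m/s

v = 7.13 m/s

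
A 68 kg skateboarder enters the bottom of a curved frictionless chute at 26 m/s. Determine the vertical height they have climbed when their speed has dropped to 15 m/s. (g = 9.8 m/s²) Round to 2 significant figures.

Conservation of energy: ½mv₁² = ½mv₂² + mgh
h = (v₁² − v₂²)/(2g) = (26² − 15²)/(2 × 9.8) = 23.01 m

h = 23 m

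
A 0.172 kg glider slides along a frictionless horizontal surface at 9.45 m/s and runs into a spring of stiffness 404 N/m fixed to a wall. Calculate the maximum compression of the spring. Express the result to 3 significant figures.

Conservation of energy between contact and max compression: ½mv² = ½kx²
x = v√(m/k) = 9.45 × √(0.172/404) = 0.1950 m

x = 0.195 m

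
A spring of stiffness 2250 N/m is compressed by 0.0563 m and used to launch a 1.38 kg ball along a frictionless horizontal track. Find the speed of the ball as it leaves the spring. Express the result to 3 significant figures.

Spring PE converts entirely to kinetic energy: ½kx² = ½mv²
v = x√(k/m) = 0.0563 × √(2250/1.38) = 2.273 m/s

v = 2.27 m/s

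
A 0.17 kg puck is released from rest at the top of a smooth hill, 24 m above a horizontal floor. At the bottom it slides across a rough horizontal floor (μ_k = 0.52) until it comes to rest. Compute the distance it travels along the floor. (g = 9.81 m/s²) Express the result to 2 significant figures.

Energy bookkeeping (friction removes W_f = μ_k N d):
At rest all PE has been dissipated by friction: mgh = μ_k m g d
d = h/μ_k = 24/0.52 = 46.15 m

d = 46 m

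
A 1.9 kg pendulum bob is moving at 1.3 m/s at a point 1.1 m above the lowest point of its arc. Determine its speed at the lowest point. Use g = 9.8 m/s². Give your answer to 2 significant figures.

Equating total energy at the two states: ½mv₀² + mgh = ½mv²
The mass cancels from both sides.
v² = v₀² + 2gh = (1.3)² + 2(9.8)(1.1) = 23.250
v = √23.250 = 4.822 m/s

v = 4.8 m/s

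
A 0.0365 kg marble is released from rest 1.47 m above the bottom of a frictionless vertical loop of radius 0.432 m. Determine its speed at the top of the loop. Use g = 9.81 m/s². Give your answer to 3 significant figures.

Energy conservation: mgh = ½mv_top² + mg(2r)
v_top² = 2g(h − 2r) = 2(9.81)(1.47 − 0.8640) = 11.89
v_top = 3.448 m/s

v = 3.45 m/s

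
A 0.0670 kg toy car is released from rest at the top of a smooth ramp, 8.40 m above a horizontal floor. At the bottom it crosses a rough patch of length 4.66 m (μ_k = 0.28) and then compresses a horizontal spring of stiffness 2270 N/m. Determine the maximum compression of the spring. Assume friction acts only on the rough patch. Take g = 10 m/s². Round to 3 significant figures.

x = 0.0647 m

Initial energy: E₁ = mgh = (0.0670)(10)(8.40) = 5.6280 J
Friction removes W_f = μ_k mg d = (0.28)(0.0670)(10)(4.66) = 0.8742 J
Energy reaching the spring: E = 5.6280 − 0.8742 = 4.7538 J
At max compression ½kx² = E ⇒ x = √(2E/k) = √(2 × 4.7538/2270) = 0.06472 m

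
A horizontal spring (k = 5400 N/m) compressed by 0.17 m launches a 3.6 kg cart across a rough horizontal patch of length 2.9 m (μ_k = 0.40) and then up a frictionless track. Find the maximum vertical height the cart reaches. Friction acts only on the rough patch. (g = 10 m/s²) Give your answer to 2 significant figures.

Spring energy: E₀ = ½kx² = ½(5400)(0.17)² = 78.030 J
Friction: W_f = μ_k mg d = (0.40)(3.6)(10)(2.9) = 41.76 J
Energy at base of ramp: E = 78.030 − 41.76 = 36.270 J
At max height all remaining energy is PE: mgh = E ⇒ h = E/(mg) = 36.270/(3.6 × 10) = 1.008 m

h = 1.0 m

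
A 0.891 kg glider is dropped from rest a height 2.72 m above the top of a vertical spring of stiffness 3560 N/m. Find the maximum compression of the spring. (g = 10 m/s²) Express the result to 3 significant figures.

Let x be the compression. The total drop is H + x, and the glider is instantaneously at rest at max compression, so energy conservation gives:
mg(H + x) = ½kx²
½(3560)x² − (0.891)(10)x − (0.891)(10)(2.72) = 0
1780x² − 8.910x − 24.24 = 0
x = [8.910 + √(79.39 + 172555)]/(2 × 1780) = 0.1192 m

x = 0.119 m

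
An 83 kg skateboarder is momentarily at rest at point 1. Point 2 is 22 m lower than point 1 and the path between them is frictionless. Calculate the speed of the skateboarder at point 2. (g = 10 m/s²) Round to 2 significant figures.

Energy conservation between the two points: mgh = ½mv²
The mass cancels from both sides.
v = √(2gh) = √(2 × 10 × 22) = √440.00 = 20.98 m/s

v = 21 m/s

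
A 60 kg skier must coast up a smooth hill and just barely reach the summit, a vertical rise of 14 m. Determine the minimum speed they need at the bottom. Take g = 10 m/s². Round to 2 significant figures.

v = 17 m/s

At the top they are momentarily at rest, so all KE converts to PE: ½mv² = mgh
v = √(2gh) = √(2 × 10 × 14) = 16.73 m/s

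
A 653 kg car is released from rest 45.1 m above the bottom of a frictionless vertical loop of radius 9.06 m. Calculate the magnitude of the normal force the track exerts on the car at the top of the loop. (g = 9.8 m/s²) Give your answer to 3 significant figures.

Energy from release to top (height 2r): mgh = ½mv_top² + mg(2r)
v_top² = 2g(h − 2r) = 2(9.8)(45.1 − 18.12) = 528.81 m²/s²
At the top, both N and weight point toward the centre: N + mg = mv_top²/r
N = m(v_top²/r − g) = 653(528.81/9.06 − 9.8) = 31714 N

N = 31700 N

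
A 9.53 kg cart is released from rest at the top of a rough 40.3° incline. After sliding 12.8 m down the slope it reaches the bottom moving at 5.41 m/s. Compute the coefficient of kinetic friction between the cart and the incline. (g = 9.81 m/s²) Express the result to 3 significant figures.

μ_k = 0.695

Energy balance down the incline: mg L sinθ − ½mv² = μ_k (mg cosθ) L
mgL sinθ = 773.99 J; ½mv² = 139.46 J
W_f = 773.99 − 139.46 = 634.5 J
μ_k = W_f/(mg cosθ · L) = 634.5/(71.30 × 12.8) = 0.6953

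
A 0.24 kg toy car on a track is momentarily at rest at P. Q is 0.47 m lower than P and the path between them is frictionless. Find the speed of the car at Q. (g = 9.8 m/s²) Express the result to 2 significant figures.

v = 3.0 m/s

Energy conservation between the two points: mgh = ½mv²
v = √(2gh) = √(2 × 9.8 × 0.47) = √9.2120 = 3.035 m/s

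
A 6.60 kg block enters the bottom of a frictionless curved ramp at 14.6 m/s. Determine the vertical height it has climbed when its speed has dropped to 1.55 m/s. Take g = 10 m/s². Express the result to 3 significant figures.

Conservation of energy: ½mv₁² = ½mv₂² + mgh
h = (v₁² − v₂²)/(2g) = (14.6² − 1.55²)/(2 × 10) = 10.54 m

h = 10.5 m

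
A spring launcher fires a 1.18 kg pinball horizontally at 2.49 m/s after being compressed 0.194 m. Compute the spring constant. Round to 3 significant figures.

½kx² = ½mv²
k = mv²/x² = (1.18)(2.49)²/(0.194)² = 194.4 N/m

k = 194 N/m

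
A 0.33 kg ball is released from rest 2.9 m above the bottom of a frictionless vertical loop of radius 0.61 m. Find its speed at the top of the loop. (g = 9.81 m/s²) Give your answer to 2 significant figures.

v = 5.7 m/s

Energy conservation: mgh = ½mv_top² + mg(2r)
v_top² = 2g(h − 2r) = 2(9.81)(2.9 − 1.220) = 32.96
v_top = 5.741 m/s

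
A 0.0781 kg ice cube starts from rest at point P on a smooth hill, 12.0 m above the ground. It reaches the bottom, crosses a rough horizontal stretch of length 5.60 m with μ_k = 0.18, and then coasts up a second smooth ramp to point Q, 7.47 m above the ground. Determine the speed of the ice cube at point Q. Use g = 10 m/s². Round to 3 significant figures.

Energy at P: mgh₁ = (0.0781)(10)(12.0) = 9.3720 J
Friction loss: W_f = μ_k mg d = 0.7872 J
At Q: ½mv² + mgh₂ = mgh₁ − W_f
½mv² = 9.3720 − 0.7872 − 5.8341 = 2.7507 J
v = √(2 × 2.7507/0.0781) = 8.393 m/s

v = 8.39 m/s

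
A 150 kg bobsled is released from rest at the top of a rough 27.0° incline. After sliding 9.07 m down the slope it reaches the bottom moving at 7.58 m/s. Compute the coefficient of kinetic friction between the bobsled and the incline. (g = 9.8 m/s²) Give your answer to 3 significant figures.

Energy balance down the incline: mg L sinθ − ½mv² = μ_k (mg cosθ) L
mgL sinθ = 6053.0 J; ½mv² = 4309.2 J
W_f = 6053.0 − 4309.2 = 1744 J
μ_k = W_f/(mg cosθ · L) = 1744/(1310 × 9.07) = 0.1468

μ_k = 0.147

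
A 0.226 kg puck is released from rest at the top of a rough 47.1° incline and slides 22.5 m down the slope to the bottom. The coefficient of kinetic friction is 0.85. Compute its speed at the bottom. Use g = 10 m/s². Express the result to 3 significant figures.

v = 8.32 m/s

Work–energy: mg(L sinθ) − μ_k(mg cosθ)L = ½mv²
mgh = mgL sinθ = (0.226)(10)(22.5)sin47.1° = 37.250 J
W_f = μ_k mg cosθ · L = (0.85)(0.226)(10)cos47.1°·22.5 = 29.42 J
½mv² = 37.250 − 29.42 = 7.8273 J
v = √(2 × 7.8273/0.226) = 8.323 m/s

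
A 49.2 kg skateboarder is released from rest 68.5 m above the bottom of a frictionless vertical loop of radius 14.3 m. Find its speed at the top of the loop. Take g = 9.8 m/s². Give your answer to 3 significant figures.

Energy conservation: mgh = ½mv_top² + mg(2r)
v_top² = 2g(h − 2r) = 2(9.8)(68.5 − 28.60) = 782.0
v_top = 27.96 m/s

v = 28.0 m/s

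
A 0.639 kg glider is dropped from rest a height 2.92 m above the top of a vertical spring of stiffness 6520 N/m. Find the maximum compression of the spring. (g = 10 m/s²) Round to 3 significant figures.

x = 0.0766 m

Measuring PE from the top of the relaxed spring, at max compression the glider has dropped H + x with zero KE, so:
mg(H + x) = ½kx²
½(6520)x² − (0.639)(10)x − (0.639)(10)(2.92) = 0
3260x² − 6.390x − 18.66 = 0
x = [6.390 + √(40.83 + 243311)]/(2 × 3260) = 0.07664 m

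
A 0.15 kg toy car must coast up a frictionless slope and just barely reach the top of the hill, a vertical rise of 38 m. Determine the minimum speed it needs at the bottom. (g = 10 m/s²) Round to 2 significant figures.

v = 28 m/s

At the top it is momentarily at rest, so all KE converts to PE: ½mv² = mgh
v = √(2gh) = √(2 × 10 × 38) = 27.57 m/s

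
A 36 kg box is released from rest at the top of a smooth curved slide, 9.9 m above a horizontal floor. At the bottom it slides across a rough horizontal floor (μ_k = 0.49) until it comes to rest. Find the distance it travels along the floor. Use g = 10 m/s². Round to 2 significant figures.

d = 20 m

Energy bookkeeping (friction removes W_f = μ_k N d):
At rest all PE has been dissipated by friction: mgh = μ_k m g d
d = h/μ_k = 9.9/0.49 = 20.20 m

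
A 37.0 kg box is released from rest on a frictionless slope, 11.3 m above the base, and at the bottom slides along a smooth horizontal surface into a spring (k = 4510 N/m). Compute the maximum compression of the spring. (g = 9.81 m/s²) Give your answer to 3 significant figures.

x = 1.35 m

Energy conservation (no friction) from release to max compression: mgh = ½kx²
x = √(2mgh/k) = √(2 × 37.0 × 9.81 × 11.3 / 4510) = 1.349 m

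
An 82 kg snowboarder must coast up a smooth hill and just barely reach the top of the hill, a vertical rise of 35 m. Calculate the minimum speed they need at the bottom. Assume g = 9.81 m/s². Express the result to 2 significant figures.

v = 26 m/s

At the top they are momentarily at rest, so all KE converts to PE: ½mv² = mgh
v = √(2gh) = √(2 × 9.81 × 35) = 26.20 m/s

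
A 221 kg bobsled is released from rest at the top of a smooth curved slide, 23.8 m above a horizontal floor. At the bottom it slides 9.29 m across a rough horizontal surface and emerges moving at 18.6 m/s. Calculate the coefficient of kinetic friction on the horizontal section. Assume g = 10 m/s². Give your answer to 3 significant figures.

μ_k = 0.700

Applying the work–energy principle:
mgh = ½mv² + μ_k m g d
mgh = 52598 J; ½mv² = 38229 J
W_f = 52598 − 38229 = 14369 J
μ_k = W_f/(mg·d) = 14369/(2210 × 9.29) = 0.6999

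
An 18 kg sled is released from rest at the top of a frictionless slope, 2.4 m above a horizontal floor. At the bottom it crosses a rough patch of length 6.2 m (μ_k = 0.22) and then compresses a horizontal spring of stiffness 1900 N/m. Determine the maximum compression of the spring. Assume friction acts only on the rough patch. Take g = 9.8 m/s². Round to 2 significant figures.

Initial energy: E₁ = mgh = (18)(9.8)(2.4) = 423.36 J
Friction removes W_f = μ_k mg d = (0.22)(18)(9.8)(6.2) = 240.6 J
Energy reaching the spring: E = 423.36 − 240.6 = 182.75 J
At max compression ½kx² = E ⇒ x = √(2E/k) = √(2 × 182.75/1900) = 0.4386 m

x = 0.44 m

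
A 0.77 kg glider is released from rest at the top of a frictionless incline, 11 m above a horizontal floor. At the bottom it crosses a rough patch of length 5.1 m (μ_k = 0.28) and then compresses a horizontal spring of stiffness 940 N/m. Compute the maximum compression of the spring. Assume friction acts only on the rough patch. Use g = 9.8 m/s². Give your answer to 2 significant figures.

x = 0.39 m

Initial energy: E₁ = mgh = (0.77)(9.8)(11) = 83.006 J
Friction removes W_f = μ_k mg d = (0.28)(0.77)(9.8)(5.1) = 10.78 J
Energy reaching the spring: E = 83.006 − 10.78 = 72.230 J
At max compression ½kx² = E ⇒ x = √(2E/k) = √(2 × 72.230/940) = 0.3920 m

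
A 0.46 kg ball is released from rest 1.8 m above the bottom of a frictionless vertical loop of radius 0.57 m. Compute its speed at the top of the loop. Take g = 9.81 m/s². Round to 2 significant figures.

Energy conservation: mgh = ½mv_top² + mg(2r)
v_top² = 2g(h − 2r) = 2(9.81)(1.8 − 1.140) = 12.95
v_top = 3.598 m/s

v = 3.6 m/s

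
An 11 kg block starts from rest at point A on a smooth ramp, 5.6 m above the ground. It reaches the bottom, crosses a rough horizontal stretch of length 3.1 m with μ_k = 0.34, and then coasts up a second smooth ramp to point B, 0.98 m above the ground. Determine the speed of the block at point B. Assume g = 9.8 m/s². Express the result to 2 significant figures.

v = 8.4 m/s

Energy at A: mgh₁ = (11)(9.8)(5.6) = 603.68 J
Friction loss: W_f = μ_k mg d = 113.6 J
At B: ½mv² + mgh₂ = mgh₁ − W_f
½mv² = 603.68 − 113.6 − 105.64 = 384.41 J
v = √(2 × 384.41/11) = 8.360 m/s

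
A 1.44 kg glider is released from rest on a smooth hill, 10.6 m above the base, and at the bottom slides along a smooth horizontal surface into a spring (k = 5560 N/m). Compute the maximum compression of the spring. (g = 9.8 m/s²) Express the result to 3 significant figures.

Energy conservation (no friction) from release to max compression: mgh = ½kx²
x = √(2mgh/k) = √(2 × 1.44 × 9.8 × 10.6 / 5560) = 0.2320 m

x = 0.232 m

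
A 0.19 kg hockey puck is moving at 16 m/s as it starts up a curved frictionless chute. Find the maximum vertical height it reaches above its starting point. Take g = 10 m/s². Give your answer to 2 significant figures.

By energy conservation, ½mv² = mgh
h = v²/(2g) = 16²/(2 × 10) = 12.80 m

h = 13 m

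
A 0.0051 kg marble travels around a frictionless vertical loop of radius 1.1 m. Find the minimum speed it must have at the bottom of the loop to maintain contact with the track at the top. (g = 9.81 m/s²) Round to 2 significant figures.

At the top: mg = mv_top²/r ⇒ v_top² = gr = 10.79 m²/s²
Energy from bottom to top (height 2r): ½mv_bot² = ½mv_top² + mg(2r)
v_bot² = gr + 4gr = 5gr = 53.96
v_bot = √(5gr) = 7.345 m/s

v = 7.3 m/s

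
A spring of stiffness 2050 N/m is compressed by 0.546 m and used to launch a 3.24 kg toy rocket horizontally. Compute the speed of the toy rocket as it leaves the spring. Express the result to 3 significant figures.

The toy rocket leaves the spring when the spring is at natural length, so ½kx² = ½mv²
v = x√(k/m) = 0.546 × √(2050/3.24) = 13.73 m/s

v = 13.7 m/s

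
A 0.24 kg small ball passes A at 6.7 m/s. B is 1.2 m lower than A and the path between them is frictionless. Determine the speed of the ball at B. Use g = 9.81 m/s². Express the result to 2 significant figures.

v = 8.3 m/s

Equating total energy at the two states: ½mv₀² + mgh = ½mv²
v² = v₀² + 2gh = (6.7)² + 2(9.81)(1.2) = 68.434
v = √68.434 = 8.272 m/s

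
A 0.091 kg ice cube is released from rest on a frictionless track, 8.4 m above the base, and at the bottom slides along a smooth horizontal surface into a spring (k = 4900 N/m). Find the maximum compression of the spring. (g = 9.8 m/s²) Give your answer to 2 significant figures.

x = 0.055 m

Gravitational PE at the top equals spring PE at max compression: mgh = ½kx²
x = √(2mgh/k) = √(2 × 0.091 × 9.8 × 8.4 / 4900) = 0.05530 m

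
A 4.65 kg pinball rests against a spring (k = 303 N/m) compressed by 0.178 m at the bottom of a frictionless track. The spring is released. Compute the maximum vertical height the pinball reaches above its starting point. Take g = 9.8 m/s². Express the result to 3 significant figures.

h = 0.105 m

At maximum height the pinball is at rest, so ½kx² = mgh
h = kx²/(2mg) = (303)(0.178)²/(2 × 4.65 × 9.8) = 0.1053 m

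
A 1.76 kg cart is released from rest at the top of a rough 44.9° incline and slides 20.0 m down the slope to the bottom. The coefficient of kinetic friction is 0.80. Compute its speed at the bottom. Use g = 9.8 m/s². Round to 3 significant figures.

v = 7.39 m/s

Taking the bottom as reference, mgh = ½mv² + μ_k N L with h = L sinθ, N = mg cosθ:
mgh = mgL sinθ = (1.76)(9.8)(20.0)sin44.9° = 243.50 J
W_f = μ_k mg cosθ · L = (0.80)(1.76)(9.8)cos44.9°·20.0 = 195.5 J
½mv² = 243.50 − 195.5 = 48.018 J
v = √(2 × 48.018/1.76) = 7.387 m/s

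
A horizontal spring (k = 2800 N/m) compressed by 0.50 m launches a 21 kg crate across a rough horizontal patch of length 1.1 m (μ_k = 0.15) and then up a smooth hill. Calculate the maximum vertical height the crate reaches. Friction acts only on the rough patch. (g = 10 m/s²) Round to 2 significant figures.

h = 1.5 m

Spring energy: E₀ = ½kx² = ½(2800)(0.50)² = 350.00 J
Friction: W_f = μ_k mg d = (0.15)(21)(10)(1.1) = 34.65 J
Energy at base of ramp: E = 350.00 − 34.65 = 315.35 J
At max height all remaining energy is PE: mgh = E ⇒ h = E/(mg) = 315.35/(21 × 10) = 1.502 m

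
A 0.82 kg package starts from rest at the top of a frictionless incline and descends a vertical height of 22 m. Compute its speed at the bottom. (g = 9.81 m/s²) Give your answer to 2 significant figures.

Mechanical energy is conserved (no friction): mgh = ½mv²
The mass cancels from both sides.
v = √(2gh) = √(2 × 9.81 × 22) = √431.64 = 20.78 m/s

v = 21 m/s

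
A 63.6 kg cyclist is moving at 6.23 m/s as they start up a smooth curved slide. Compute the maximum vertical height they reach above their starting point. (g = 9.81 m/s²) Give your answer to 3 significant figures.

By energy conservation, ½mv² = mgh
h = v²/(2g) = 6.23²/(2 × 9.81) = 1.978 m

h = 1.98 m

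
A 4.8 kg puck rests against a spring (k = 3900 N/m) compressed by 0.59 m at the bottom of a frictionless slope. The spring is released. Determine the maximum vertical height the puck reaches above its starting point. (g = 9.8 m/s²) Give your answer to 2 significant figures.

h = 14 m

All spring PE becomes gravitational PE at the highest point: ½kx² = mgh
h = kx²/(2mg) = (3900)(0.59)²/(2 × 4.8 × 9.8) = 14.43 m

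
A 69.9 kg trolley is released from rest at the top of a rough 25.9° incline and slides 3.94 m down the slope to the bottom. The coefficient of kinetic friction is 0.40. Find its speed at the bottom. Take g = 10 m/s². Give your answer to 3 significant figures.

Energy: mgh = ½mv² + W_f, with h = L sinθ and W_f = μ_k (mg cosθ) L
mgh = mgL sinθ = (69.9)(10)(3.94)sin25.9° = 1203.0 J
W_f = μ_k mg cosθ · L = (0.40)(69.9)(10)cos25.9°·3.94 = 991.0 J
½mv² = 1203.0 − 991.0 = 212.00 J
v = √(2 × 212.00/69.9) = 2.463 m/s

v = 2.46 m/s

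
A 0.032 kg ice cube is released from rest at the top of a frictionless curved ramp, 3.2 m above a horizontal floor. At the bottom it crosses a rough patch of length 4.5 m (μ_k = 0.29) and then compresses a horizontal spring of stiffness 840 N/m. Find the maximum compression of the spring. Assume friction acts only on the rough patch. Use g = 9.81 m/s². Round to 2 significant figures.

Initial energy: E₁ = mgh = (0.032)(9.81)(3.2) = 1.0045 J
Friction removes W_f = μ_k mg d = (0.29)(0.032)(9.81)(4.5) = 0.4097 J
Energy reaching the spring: E = 1.0045 − 0.4097 = 0.59488 J
At max compression ½kx² = E ⇒ x = √(2E/k) = √(2 × 0.59488/840) = 0.03763 m

x = 0.038 m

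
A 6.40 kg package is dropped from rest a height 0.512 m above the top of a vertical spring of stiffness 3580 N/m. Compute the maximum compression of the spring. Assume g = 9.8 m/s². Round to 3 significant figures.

Let x be the compression. The total drop is H + x, and the package is instantaneously at rest at max compression, so energy conservation gives:
mg(H + x) = ½kx²
½(3580)x² − (6.40)(9.8)x − (6.40)(9.8)(0.512) = 0
1790x² − 62.72x − 32.11 = 0
x = [62.72 + √(3934 + 229927)]/(2 × 1790) = 0.1526 m

x = 0.153 m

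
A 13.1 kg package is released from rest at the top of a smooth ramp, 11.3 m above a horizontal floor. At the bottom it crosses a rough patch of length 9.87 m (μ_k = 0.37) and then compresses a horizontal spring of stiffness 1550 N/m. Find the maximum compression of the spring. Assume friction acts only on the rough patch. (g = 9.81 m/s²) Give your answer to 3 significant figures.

Initial energy: E₁ = mgh = (13.1)(9.81)(11.3) = 1452.2 J
Friction removes W_f = μ_k mg d = (0.37)(13.1)(9.81)(9.87) = 469.3 J
Energy reaching the spring: E = 1452.2 − 469.3 = 982.86 J
At max compression ½kx² = E ⇒ x = √(2E/k) = √(2 × 982.86/1550) = 1.126 m

x = 1.13 m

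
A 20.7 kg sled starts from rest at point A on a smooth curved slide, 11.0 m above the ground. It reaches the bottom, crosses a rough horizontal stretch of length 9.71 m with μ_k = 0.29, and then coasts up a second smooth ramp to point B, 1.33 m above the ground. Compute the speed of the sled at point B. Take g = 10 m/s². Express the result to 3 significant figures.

Energy at A: mgh₁ = (20.7)(10)(11.0) = 2277.0 J
Friction loss: W_f = μ_k mg d = 582.9 J
At B: ½mv² + mgh₂ = mgh₁ − W_f
½mv² = 2277.0 − 582.9 − 275.31 = 1418.8 J
v = √(2 × 1418.8/20.7) = 11.71 m/s

v = 11.7 m/s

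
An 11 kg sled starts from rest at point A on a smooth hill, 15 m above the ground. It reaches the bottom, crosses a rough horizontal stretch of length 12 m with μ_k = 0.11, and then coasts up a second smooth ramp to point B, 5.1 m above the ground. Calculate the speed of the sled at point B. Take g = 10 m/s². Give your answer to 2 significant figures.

v = 13 m/s

Energy at A: mgh₁ = (11)(10)(15) = 1650.0 J
Friction loss: W_f = μ_k mg d = 145.2 J
At B: ½mv² + mgh₂ = mgh₁ − W_f
½mv² = 1650.0 − 145.2 − 561.00 = 943.80 J
v = √(2 × 943.80/11) = 13.10 m/s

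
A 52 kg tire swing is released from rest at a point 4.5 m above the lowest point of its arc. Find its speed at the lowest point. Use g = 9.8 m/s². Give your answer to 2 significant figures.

By conservation of mechanical energy, mgh = ½mv²
v = √(2gh) = √(2 × 9.8 × 4.5) = √88.200 = 9.391 m/s

v = 9.4 m/s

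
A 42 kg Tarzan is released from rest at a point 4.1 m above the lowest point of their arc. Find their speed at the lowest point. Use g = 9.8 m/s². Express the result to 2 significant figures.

v = 9.0 m/s

By conservation of mechanical energy, mgh = ½mv²
v = √(2gh) = √(2 × 9.8 × 4.1) = √80.360 = 8.964 m/s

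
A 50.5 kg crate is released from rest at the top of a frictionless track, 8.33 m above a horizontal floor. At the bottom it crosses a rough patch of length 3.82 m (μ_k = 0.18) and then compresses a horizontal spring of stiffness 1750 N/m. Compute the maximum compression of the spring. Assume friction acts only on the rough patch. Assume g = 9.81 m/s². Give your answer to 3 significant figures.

x = 2.08 m

Initial energy: E₁ = mgh = (50.5)(9.81)(8.33) = 4126.7 J
Friction removes W_f = μ_k mg d = (0.18)(50.5)(9.81)(3.82) = 340.6 J
Energy reaching the spring: E = 4126.7 − 340.6 = 3786.1 J
At max compression ½kx² = E ⇒ x = √(2E/k) = √(2 × 3786.1/1750) = 2.080 m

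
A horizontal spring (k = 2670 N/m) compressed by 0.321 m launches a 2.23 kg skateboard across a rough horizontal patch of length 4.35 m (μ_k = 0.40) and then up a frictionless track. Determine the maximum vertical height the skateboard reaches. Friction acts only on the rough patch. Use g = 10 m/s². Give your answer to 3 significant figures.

Spring energy: E₀ = ½kx² = ½(2670)(0.321)² = 137.56 J
Friction: W_f = μ_k mg d = (0.40)(2.23)(10)(4.35) = 38.80 J
Energy at base of ramp: E = 137.56 − 38.80 = 98.758 J
At max height all remaining energy is PE: mgh = E ⇒ h = E/(mg) = 98.758/(2.23 × 10) = 4.429 m

h = 4.43 m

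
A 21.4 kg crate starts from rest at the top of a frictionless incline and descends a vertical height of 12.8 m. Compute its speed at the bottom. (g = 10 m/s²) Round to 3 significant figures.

v = 16.0 m/s

By conservation of mechanical energy, mgh = ½mv²
The mass cancels from both sides.
v = √(2gh) = √(2 × 10 × 12.8) = √256.00 = 16.00 m/s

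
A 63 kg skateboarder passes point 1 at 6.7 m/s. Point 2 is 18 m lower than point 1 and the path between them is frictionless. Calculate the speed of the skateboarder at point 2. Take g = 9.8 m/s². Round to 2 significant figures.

v = 20 m/s

Energy conservation between the two points: ½mv₀² + mgh = ½mv²
v² = v₀² + 2gh = (6.7)² + 2(9.8)(18) = 397.69
v = √397.69 = 19.94 m/s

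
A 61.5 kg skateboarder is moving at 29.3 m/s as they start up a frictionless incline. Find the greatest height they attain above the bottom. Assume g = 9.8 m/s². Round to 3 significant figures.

By energy conservation, ½mv² = mgh
h = v²/(2g) = 29.3²/(2 × 9.8) = 43.80 m

h = 43.8 m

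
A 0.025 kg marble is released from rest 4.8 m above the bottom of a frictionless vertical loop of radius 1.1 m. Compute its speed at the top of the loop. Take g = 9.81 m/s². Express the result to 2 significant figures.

Energy conservation: mgh = ½mv_top² + mg(2r)
v_top² = 2g(h − 2r) = 2(9.81)(4.8 − 2.200) = 51.01
v_top = 7.142 m/s

v = 7.1 m/s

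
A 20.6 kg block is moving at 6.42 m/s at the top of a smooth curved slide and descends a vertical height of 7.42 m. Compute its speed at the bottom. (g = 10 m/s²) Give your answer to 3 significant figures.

Equating total energy at the two states: ½mv₀² + mgh = ½mv²
v² = v₀² + 2gh = (6.42)² + 2(10)(7.42) = 189.62
v = √189.62 = 13.77 m/s

v = 13.8 m/s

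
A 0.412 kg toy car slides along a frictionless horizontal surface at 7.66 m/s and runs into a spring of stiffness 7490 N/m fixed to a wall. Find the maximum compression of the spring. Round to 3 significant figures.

x = 0.0568 m

All KE is stored as spring PE at maximum compression: ½mv² = ½kx²
x = v√(m/k) = 7.66 × √(0.412/7490) = 0.05681 m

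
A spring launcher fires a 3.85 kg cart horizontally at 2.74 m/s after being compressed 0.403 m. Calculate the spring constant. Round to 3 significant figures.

k = 178 N/m

½kx² = ½mv²
k = mv²/x² = (3.85)(2.74)²/(0.403)² = 178.0 N/m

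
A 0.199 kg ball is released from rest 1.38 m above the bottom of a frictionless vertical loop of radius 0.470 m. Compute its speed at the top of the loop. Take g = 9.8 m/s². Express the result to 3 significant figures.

v = 2.94 m/s

Energy conservation: mgh = ½mv_top² + mg(2r)
v_top² = 2g(h − 2r) = 2(9.8)(1.38 − 0.9400) = 8.624
v_top = 2.937 m/s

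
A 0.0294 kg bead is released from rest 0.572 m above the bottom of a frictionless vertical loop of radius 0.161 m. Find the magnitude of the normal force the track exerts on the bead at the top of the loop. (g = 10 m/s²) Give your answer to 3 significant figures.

N = 0.619 N

Energy from release to top (height 2r): mgh = ½mv_top² + mg(2r)
v_top² = 2g(h − 2r) = 2(10)(0.572 − 0.3220) = 5.0000 m²/s²
At the top, both N and weight point toward the centre: N + mg = mv_top²/r
N = m(v_top²/r − g) = 0.0294(5.0000/0.161 − 10) = 0.6190 N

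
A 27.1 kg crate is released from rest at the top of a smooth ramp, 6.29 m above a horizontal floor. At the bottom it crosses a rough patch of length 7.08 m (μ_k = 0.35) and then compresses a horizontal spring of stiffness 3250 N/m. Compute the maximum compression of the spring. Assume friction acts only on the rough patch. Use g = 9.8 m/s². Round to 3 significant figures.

x = 0.789 m

Initial energy: E₁ = mgh = (27.1)(9.8)(6.29) = 1670.5 J
Friction removes W_f = μ_k mg d = (0.35)(27.1)(9.8)(7.08) = 658.1 J
Energy reaching the spring: E = 1670.5 − 658.1 = 1012.4 J
At max compression ½kx² = E ⇒ x = √(2E/k) = √(2 × 1012.4/3250) = 0.7893 m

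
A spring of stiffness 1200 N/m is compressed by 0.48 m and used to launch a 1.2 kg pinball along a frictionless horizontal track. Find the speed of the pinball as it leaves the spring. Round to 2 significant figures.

Spring PE converts entirely to kinetic energy: ½kx² = ½mv²
v = x√(k/m) = 0.48 × √(1200/1.2) = 15.18 m/s

v = 15 m/s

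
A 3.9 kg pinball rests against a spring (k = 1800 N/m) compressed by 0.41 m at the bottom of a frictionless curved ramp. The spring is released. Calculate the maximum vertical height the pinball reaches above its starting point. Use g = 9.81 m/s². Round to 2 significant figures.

h = 4.0 m

Energy conservation from release to the highest point: ½kx² = mgh
h = kx²/(2mg) = (1800)(0.41)²/(2 × 3.9 × 9.81) = 3.954 m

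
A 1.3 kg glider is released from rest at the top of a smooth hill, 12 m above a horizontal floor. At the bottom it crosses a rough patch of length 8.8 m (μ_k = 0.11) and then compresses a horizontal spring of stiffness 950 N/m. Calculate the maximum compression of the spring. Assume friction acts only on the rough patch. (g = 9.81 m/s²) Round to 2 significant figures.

x = 0.54 m

Initial energy: E₁ = mgh = (1.3)(9.81)(12) = 153.04 J
Friction removes W_f = μ_k mg d = (0.11)(1.3)(9.81)(8.8) = 12.34 J
Energy reaching the spring: E = 153.04 − 12.34 = 140.69 J
At max compression ½kx² = E ⇒ x = √(2E/k) = √(2 × 140.69/950) = 0.5442 m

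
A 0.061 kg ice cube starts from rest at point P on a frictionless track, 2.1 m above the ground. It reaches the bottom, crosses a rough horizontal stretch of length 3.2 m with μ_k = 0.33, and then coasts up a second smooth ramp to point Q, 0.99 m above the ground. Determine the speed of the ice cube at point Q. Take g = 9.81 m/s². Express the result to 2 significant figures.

v = 1.0 m/s

Energy at P: mgh₁ = (0.061)(9.81)(2.1) = 1.2567 J
Friction loss: W_f = μ_k mg d = 0.6319 J
At Q: ½mv² + mgh₂ = mgh₁ − W_f
½mv² = 1.2567 − 0.6319 − 0.59243 = 0.032314 J
v = √(2 × 0.032314/0.061) = 1.029 m/s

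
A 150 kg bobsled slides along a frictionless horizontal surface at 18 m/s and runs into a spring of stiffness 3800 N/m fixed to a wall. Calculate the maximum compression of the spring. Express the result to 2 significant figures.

x = 3.6 m

At max compression the bobsled is momentarily at rest: ½mv² = ½kx²
x = v√(m/k) = 18 × √(150/3800) = 3.576 m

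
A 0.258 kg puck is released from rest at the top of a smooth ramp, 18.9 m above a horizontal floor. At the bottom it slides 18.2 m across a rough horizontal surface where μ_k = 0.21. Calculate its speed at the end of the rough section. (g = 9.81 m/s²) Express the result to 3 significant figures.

v = 17.2 m/s

Energy at the top = energy at the end + work done against friction:
mgh = ½mv² + μ_k m g d
W_f = μ_k mg d = (0.21)(0.258)(9.81)(18.2) = 9.673 J
½mv² = mgh − W_f = 47.836 − 9.673 = 38.162 J
v = √(2 × 38.162/0.258) = 17.20 m/s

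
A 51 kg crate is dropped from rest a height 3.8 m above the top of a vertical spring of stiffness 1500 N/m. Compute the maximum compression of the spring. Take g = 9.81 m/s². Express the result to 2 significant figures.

Take the reference level at the top of the uncompressed spring. At max compression the crate has fallen H + x and is momentarily at rest:
mg(H + x) = ½kx²
½(1500)x² − (51)(9.81)x − (51)(9.81)(3.8) = 0
750.0x² − 500.3x − 1901 = 0
x = [500.3 + √(250310 + 5.7035e+06)]/(2 × 750.0) = 1.960 m

x = 2.0 m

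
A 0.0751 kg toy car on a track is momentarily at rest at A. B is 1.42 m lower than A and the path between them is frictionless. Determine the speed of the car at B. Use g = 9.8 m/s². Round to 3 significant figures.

Equating total energy at the two states: mgh = ½mv²
v = √(2gh) = √(2 × 9.8 × 1.42) = √27.832 = 5.276 m/s

v = 5.28 m/s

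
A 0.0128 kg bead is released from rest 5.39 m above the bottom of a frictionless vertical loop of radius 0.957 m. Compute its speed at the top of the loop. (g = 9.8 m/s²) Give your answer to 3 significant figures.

Energy conservation: mgh = ½mv_top² + mg(2r)
v_top² = 2g(h − 2r) = 2(9.8)(5.39 − 1.914) = 68.13
v_top = 8.254 m/s

v = 8.25 m/s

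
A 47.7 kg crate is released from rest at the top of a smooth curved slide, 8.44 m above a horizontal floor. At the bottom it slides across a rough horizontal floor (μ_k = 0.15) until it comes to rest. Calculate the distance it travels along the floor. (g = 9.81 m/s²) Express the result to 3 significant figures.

d = 56.3 m

Energy at the top = energy at the end + work done against friction:
At rest all PE has been dissipated by friction: mgh = μ_k m g d
d = h/μ_k = 8.44/0.15 = 56.27 m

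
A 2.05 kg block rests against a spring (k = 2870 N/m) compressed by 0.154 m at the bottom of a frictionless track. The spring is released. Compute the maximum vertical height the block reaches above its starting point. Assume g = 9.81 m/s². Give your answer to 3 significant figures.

Energy conservation from release to the highest point: ½kx² = mgh
h = kx²/(2mg) = (2870)(0.154)²/(2 × 2.05 × 9.81) = 1.692 m

h = 1.69 m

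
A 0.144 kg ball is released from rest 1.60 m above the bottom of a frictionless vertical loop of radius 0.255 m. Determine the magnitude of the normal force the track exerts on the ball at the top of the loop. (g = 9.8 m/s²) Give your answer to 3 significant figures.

Energy from release to top (height 2r): mgh = ½mv_top² + mg(2r)
v_top² = 2g(h − 2r) = 2(9.8)(1.60 − 0.5100) = 21.364 m²/s²
At the top, both N and weight point toward the centre: N + mg = mv_top²/r
N = m(v_top²/r − g) = 0.144(21.364/0.255 − 9.8) = 10.65 N

N = 10.7 N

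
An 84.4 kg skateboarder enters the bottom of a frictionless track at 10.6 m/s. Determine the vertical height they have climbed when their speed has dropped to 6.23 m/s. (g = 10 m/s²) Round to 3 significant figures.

h = 3.68 m

Energy balance between the two points: ½mv₁² = ½mv₂² + mgh
h = (v₁² − v₂²)/(2g) = (10.6² − 6.23²)/(2 × 10) = 3.677 m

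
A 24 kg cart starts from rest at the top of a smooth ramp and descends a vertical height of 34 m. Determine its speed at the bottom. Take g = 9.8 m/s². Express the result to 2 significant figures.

Energy conservation between the two points: mgh = ½mv²
The mass cancels from both sides.
v = √(2gh) = √(2 × 9.8 × 34) = √666.40 = 25.81 m/s

v = 26 m/s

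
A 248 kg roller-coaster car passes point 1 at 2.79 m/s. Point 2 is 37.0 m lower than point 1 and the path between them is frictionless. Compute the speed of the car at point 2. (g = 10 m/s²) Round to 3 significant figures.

By conservation of mechanical energy, ½mv₀² + mgh = ½mv²
v² = v₀² + 2gh = (2.79)² + 2(10)(37.0) = 747.78
v = √747.78 = 27.35 m/s

v = 27.3 m/s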